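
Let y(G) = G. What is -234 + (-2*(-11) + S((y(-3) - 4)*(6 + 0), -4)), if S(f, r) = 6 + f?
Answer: -248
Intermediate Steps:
-234 + (-2*(-11) + S((y(-3) - 4)*(6 + 0), -4)) = -234 + (-2*(-11) + (6 + (-3 - 4)*(6 + 0))) = -234 + (22 + (6 - 7*6)) = -234 + (22 + (6 - 42)) = -234 + (22 - 36) = -234 - 14 = -248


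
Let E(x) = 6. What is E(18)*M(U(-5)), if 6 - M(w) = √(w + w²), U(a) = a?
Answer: 36 - 12*√5 ≈ 9.1672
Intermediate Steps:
M(w) = 6 - √(w + w²)
E(18)*M(U(-5)) = 6*(6 - √(-5*(1 - 5))) = 6*(6 - √(-5*(-4))) = 6*(6 - √20) = 6*(6 - 2*√5) = 36 - 12*√5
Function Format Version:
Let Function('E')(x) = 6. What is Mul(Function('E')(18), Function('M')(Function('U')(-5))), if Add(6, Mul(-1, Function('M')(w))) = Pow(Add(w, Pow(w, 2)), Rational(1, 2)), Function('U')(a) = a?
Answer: Add(36, Mul(-12, Pow(5, Rational(1, 2)))) ≈ 9.1672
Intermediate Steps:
Function('M')(w) = Add(6, Mul(-1, Pow(Add(w, Pow(w, 2)), Rational(1, 2))))
Mul(Function('E')(18), Function('M')(Function('U')(-5))) = Mul(6, Add(6, Mul(-1, Pow(Mul(-5, Add(1, -5)), Rational(1, 2))))) = Mul(6, Add(6, Mul(-1, Pow(Mul(-5, -4), Rational(1, 2))))) = Mul(6, Add(6, Mul(-1, Pow(20, Rational(1, 2))))) = Mul(6, Add(6, Mul(-1, Mul(2, Pow(5, Rational(1, 2)))))) = Mul(6, Add(6, Mul(-2, Pow(5, Rational(1, 2))))) = Add(36, Mul(-12, Pow(5, Rational(1, 2))))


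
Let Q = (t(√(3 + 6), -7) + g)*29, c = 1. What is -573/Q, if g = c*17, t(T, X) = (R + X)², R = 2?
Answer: -191/406 ≈ -0.47044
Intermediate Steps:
t(T, X) = (2 + X)²
g = 17 (g = 1*17 = 17)
Q = 1218 (Q = ((2 - 7)² + 17)*29 = ((-5)² + 17)*29 = (25 + 17)*29 = 42*29 = 1218)
-573/Q = -573/1218 = -1*191/406 = -191/406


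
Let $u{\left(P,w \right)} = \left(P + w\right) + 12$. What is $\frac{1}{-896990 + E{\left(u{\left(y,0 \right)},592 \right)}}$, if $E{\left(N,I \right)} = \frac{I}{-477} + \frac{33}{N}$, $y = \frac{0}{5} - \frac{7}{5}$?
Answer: $- \frac{477}{427863337} \approx -1.1148 \cdot 10^{-6}$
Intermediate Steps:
$y = - \frac{7}{5}$ ($y = 0 \cdot \frac{1}{5} - \frac{7}{5} = 0 - \frac{7}{5} = - \frac{7}{5} \approx -1.4$)
$u{\left(P,w \right)} = 12 + P + w$
$E{\left(N,I \right)} = \frac{33}{N} - \frac{I}{477}$ ($E{\left(N,I \right)} = I \left(- \frac{1}{477}\right) + \frac{33}{N} = - \frac{I}{477} + \frac{33}{N} = \frac{33}{N} - \frac{I}{477}$)
$\frac{1}{-896990 + E{\left(u{\left(y,0 \right)},592 \right)}} = \frac{1}{-896990 + \left(\frac{33}{12 - \frac{7}{5} + 0} - \frac{592}{477}\right)} = \frac{1}{-896990 - \left(\frac{592}{477} - \frac{33}{\frac{53}{5}}\right)} = \frac{1}{-896990 + \left(33 \cdot \frac{5}{53} - \frac{592}{477}\right)} = \frac{1}{-896990 + \left(\frac{165}{53} - \frac{592}{477}\right)} = \frac{1}{-896990 + \frac{893}{477}} = \frac{1}{- \frac{427863337}{477}} = - \frac{477}{427863337}$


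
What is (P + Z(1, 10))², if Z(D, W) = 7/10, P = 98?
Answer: 974169/100 ≈ 9741.7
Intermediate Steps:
Z(D, W) = 7/10 (Z(D, W) = 7*(⅒) = 7/10)
(P + Z(1, 10))² = (98 + 7/10)² = (987/10)² = 974169/100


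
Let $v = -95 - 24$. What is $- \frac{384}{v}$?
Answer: $\frac{384}{119} \approx 3.2269$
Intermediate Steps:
$v = -119$ ($v = -95 - 24 = -119$)
$- \frac{384}{v} = - \frac{384}{-119} = \left(-384\right) \left(- \frac{1}{119}\right) = \frac{384}{119}$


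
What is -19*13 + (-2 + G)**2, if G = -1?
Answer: -238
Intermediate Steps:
-19*13 + (-2 + G)**2 = -19*13 + (-2 - 1)**2 = -247 + (-3)**2 = -247 + 9 = -238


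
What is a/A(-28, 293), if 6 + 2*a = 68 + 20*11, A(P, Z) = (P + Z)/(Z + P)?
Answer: 141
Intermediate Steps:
A(P, Z) = 1 (A(P, Z) = (P + Z)/(P + Z) = 1)
a = 141 (a = -3 + (68 + 20*11)/2 = -3 + (68 + 220)/2 = -3 + (½)*288 = -3 + 144 = 141)
a/A(-28, 293) = 141/1 = 141*1 = 141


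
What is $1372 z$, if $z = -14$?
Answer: $-19208$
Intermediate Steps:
$1372 z = 1372 \left(-14\right) = -19208$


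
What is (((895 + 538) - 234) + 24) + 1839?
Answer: 3062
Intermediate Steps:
(((895 + 538) - 234) + 24) + 1839 = ((1433 - 234) + 24) + 1839 = (1199 + 24) + 1839 = 1223 + 1839 = 3062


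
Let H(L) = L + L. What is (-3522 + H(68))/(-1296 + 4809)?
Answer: -3386/3513 ≈ -0.96385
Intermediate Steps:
H(L) = 2*L
(-3522 + H(68))/(-1296 + 4809) = (-3522 + 2*68)/(-1296 + 4809) = (-3522 + 136)/3513 = -3386*1/3513 = -3386/3513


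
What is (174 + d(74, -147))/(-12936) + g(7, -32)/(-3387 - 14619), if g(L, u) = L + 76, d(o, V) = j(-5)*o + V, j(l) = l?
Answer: 5785/264088 ≈ 0.021906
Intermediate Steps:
d(o, V) = V - 5*o (d(o, V) = -5*o + V = V - 5*o)
g(L, u) = 76 + L
(174 + d(74, -147))/(-12936) + g(7, -32)/(-3387 - 14619) = (174 + (-147 - 5*74))/(-12936) + (76 + 7)/(-3387 - 14619) = (174 + (-147 - 370))*(-1/12936) + 83/(-18006) = (174 - 517)*(-1/12936) + 83*(-1/18006) = -343*(-1/12936) - 83/18006 = 7/264 - 83/18006 = 5785/264088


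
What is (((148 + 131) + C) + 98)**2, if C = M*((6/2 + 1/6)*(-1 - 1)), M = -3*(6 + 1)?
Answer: 260100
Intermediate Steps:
M = -21 (M = -3*7 = -21)
C = 133 (C = -21*(6/2 + 1/6)*(-1 - 1) = -21*(6*(1/2) + 1*(1/6))*(-2) = -21*(3 + 1/6)*(-2) = -133*(-2)/2 = -21*(-19/3) = 133)
(((148 + 131) + C) + 98)**2 = (((148 + 131) + 133) + 98)**2 = ((279 + 133) + 98)**2 = (412 + 98)**2 = 510**2 = 260100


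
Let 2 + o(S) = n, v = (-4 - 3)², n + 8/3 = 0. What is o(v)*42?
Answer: -196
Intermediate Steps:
n = -8/3 (n = -8/3 + 0 = -8/3 ≈ -2.6667)
v = 49 (v = (-7)² = 49)
o(S) = -14/3 (o(S) = -2 - 8/3 = -14/3)
o(v)*42 = -14/3*42 = -196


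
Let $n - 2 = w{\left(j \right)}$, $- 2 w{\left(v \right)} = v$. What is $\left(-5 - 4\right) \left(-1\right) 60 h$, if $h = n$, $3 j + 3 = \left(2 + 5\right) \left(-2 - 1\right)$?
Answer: $3240$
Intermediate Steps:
$j = -8$ ($j = -1 + \frac{\left(2 + 5\right) \left(-2 - 1\right)}{3} = -1 + \frac{7 \left(-3\right)}{3} = -1 + \frac{1}{3} \left(-21\right) = -1 - 7 = -8$)
$w{\left(v \right)} = - \frac{v}{2}$
$n = 6$ ($n = 2 - -4 = 2 + 4 = 6$)
$h = 6$
$\left(-5 - 4\right) \left(-1\right) 60 h = \left(-5 - 4\right) \left(-1\right) 60 \cdot 6 = \left(-9\right) \left(-1\right) 60 \cdot 6 = 9 \cdot 60 \cdot 6 = 540 \cdot 6 = 3240$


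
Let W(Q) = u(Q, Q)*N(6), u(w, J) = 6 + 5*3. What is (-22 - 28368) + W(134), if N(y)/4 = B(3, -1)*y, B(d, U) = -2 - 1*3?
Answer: -30910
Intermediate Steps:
u(w, J) = 21 (u(w, J) = 6 + 15 = 21)
B(d, U) = -5 (B(d, U) = -2 - 3 = -5)
N(y) = -20*y (N(y) = 4*(-5*y) = -20*y)
W(Q) = -2520 (W(Q) = 21*(-20*6) = 21*(-120) = -2520)
(-22 - 28368) + W(134) = (-22 - 28368) - 2520 = -28390 - 2520 = -30910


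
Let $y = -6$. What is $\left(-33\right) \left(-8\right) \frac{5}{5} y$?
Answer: $-1584$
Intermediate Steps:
$\left(-33\right) \left(-8\right) \frac{5}{5} y = \left(-33\right) \left(-8\right) \frac{5}{5} \left(-6\right) = 264 \cdot 5 \cdot \frac{1}{5} \left(-6\right) = 264 \cdot 1 \left(-6\right) = 264 \left(-6\right) = -1584$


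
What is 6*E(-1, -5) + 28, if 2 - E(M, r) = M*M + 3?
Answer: 16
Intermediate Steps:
E(M, r) = -1 - M² (E(M, r) = 2 - (M*M + 3) = 2 - (M² + 3) = 2 - (3 + M²) = 2 + (-3 - M²) = -1 - M²)
6*E(-1, -5) + 28 = 6*(-1 - 1*(-1)²) + 28 = 6*(-1 - 1*1) + 28 = 6*(-1 - 1) + 28 = 6*(-2) + 28 = -12 + 28 = 16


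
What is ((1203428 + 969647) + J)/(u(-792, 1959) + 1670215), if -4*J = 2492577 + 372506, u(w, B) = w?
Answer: 5827217/6677692 ≈ 0.87264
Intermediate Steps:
J = -2865083/4 (J = -(2492577 + 372506)/4 = -1/4*2865083 = -2865083/4 ≈ -7.1627e+5)
((1203428 + 969647) + J)/(u(-792, 1959) + 1670215) = ((1203428 + 969647) - 2865083/4)/(-792 + 1670215) = (2173075 - 2865083/4)/1669423 = (5827217/4)*(1/1669423) = 5827217/6677692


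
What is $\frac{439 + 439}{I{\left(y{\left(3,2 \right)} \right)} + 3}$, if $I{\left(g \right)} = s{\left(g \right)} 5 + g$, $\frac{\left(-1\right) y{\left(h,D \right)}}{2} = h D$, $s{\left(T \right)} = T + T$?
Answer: $- \frac{878}{129} \approx -6.8062$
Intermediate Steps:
$s{\left(T \right)} = 2 T$
$y{\left(h,D \right)} = - 2 D h$ ($y{\left(h,D \right)} = - 2 h D = - 2 D h$)
$I{\left(g \right)} = 11 g$ ($I{\left(g \right)} = 2 g 5 + g = 10 g + g = 11 g$)
$\frac{439 + 439}{I{\left(y{\left(3,2 \right)} \right)} + 3} = \frac{439 + 439}{11 \left(\left(-2\right) 2 \cdot 3\right) + 3} = \frac{878}{11 \left(-12\right) + 3} = \frac{878}{-132 + 3} = \frac{878}{-129} = 878 \left(- \frac{1}{129}\right) = - \frac{878}{129}$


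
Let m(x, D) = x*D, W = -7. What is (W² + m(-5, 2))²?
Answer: 1521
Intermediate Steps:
m(x, D) = D*x
(W² + m(-5, 2))² = ((-7)² + 2*(-5))² = (49 - 10)² = 39² = 1521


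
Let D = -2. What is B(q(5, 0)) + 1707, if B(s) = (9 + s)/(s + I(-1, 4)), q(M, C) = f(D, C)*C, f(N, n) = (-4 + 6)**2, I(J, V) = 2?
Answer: 3423/2 ≈ 1711.5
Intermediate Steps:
f(N, n) = 4 (f(N, n) = 2**2 = 4)
q(M, C) = 4*C
B(s) = (9 + s)/(2 + s) (B(s) = (9 + s)/(s + 2) = (9 + s)/(2 + s))
B(q(5, 0)) + 1707 = (9 + 4*0)/(2 + 4*0) + 1707 = (9 + 0)/(2 + 0) + 1707 = 9/2 + 1707 = 3423/2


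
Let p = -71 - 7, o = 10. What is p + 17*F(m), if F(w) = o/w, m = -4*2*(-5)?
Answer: -295/4 ≈ -73.750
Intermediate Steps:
m = 40 (m = -8*(-5) = 40)
F(w) = 10/w
p = -78
p + 17*F(m) = -78 + 17*(10/40) = -78 + 17*(10*(1/40)) = -78 + 17*(¼) = -78 + 17/4 = -295/4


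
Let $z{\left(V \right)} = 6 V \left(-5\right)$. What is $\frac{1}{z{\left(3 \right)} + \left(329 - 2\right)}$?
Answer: $\frac{1}{237} \approx 0.0042194$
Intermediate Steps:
$z{\left(V \right)} = - 30 V$
$\frac{1}{z{\left(3 \right)} + \left(329 - 2\right)} = \frac{1}{\left(-30\right) 3 + \left(329 - 2\right)} = \frac{1}{-90 + 327} = \frac{1}{237}$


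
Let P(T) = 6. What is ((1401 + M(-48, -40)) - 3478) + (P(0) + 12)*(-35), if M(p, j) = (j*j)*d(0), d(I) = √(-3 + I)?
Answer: -2707 + 1600*I*√3 ≈ -2707.0 + 2771.3*I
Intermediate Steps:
M(p, j) = I*√3*j² (M(p, j) = (j*j)*√(-3 + 0) = j²*√(-3) = j²*(I*√3) = I*√3*j²)
((1401 + M(-48, -40)) - 3478) + (P(0) + 12)*(-35) = ((1401 + I*√3*(-40)²) - 3478) + (6 + 12)*(-35) = ((1401 + I*√3*1600) - 3478) + 18*(-35) = ((1401 + 1600*I*√3) - 3478) - 630 = (-2077 + 1600*I*√3) - 630 = -2707 + 1600*I*√3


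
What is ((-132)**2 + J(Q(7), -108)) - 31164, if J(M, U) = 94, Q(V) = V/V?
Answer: -13646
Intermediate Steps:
Q(V) = 1
((-132)**2 + J(Q(7), -108)) - 31164 = ((-132)**2 + 94) - 31164 = (17424 + 94) - 31164 = 17518 - 31164 = -13646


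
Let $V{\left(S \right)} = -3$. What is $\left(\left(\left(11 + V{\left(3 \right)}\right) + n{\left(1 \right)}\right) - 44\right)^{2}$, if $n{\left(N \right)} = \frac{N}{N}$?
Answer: $1225$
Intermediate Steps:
$n{\left(N \right)} = 1$
$\left(\left(\left(11 + V{\left(3 \right)}\right) + n{\left(1 \right)}\right) - 44\right)^{2} = \left(\left(\left(11 - 3\right) + 1\right) - 44\right)^{2} = \left(\left(8 + 1\right) - 44\right)^{2} = \left(9 - 44\right)^{2} = \left(-35\right)^{2} = 1225$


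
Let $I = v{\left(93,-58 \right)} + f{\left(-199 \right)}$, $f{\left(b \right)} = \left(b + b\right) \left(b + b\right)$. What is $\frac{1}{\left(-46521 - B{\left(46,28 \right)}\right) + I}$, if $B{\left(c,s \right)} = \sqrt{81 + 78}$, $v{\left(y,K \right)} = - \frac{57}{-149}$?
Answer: $\frac{2483922976}{277909701019417} + \frac{22201 \sqrt{159}}{277909701019417} \approx 8.9389 \cdot 10^{-6}$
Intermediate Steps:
$v{\left(y,K \right)} = \frac{57}{149}$ ($v{\left(y,K \right)} = \left(-57\right) \left(- \frac{1}{149}\right) = \frac{57}{149}$)
$B{\left(c,s \right)} = \sqrt{159}$
$f{\left(b \right)} = 4 b^{2}$ ($f{\left(b \right)} = 2 b 2 b = 4 b^{2}$)
$I = \frac{23602253}{149}$ ($I = \frac{57}{149} + 4 \left(-199\right)^{2} = \frac{57}{149} + 4 \cdot 39601 = \frac{57}{149} + 158404 = \frac{23602253}{149} \approx 1.584 \cdot 10^{5}$)
$\frac{1}{\left(-46521 - B{\left(46,28 \right)}\right) + I} = \frac{1}{\left(-46521 - \sqrt{159}\right) + \frac{23602253}{149}} = \frac{1}{\frac{16670624}{149} - \sqrt{159}}$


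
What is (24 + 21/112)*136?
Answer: 6579/2 ≈ 3289.5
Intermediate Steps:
(24 + 21/112)*136 = (24 + 21*(1/112))*136 = (24 + 3/16)*136 = (387/16)*136 = 6579/2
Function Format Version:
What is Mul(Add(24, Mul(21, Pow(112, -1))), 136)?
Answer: Rational(6579, 2) ≈ 3289.5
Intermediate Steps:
Mul(Add(24, Mul(21, Pow(112, -1))), 136) = Mul(Add(24, Mul(21, Rational(1, 112))), 136) = Mul(Add(24, Rational(3, 16)), 136) = Mul(Rational(387, 16), 136) = Rational(6579, 2)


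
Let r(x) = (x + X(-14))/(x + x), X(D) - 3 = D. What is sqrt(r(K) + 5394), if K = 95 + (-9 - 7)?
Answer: 4*sqrt(2104165)/79 ≈ 73.447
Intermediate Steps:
X(D) = 3 + D
K = 79 (K = 95 - 16 = 79)
r(x) = (-11 + x)/(2*x) (r(x) = (x + (3 - 14))/(x + x) = (x - 11)/((2*x)) = (-11 + x)*(1/(2*x)) = (-11 + x)/(2*x))
sqrt(r(K) + 5394) = sqrt((1/2)*(-11 + 79)/79 + 5394) = sqrt((1/2)*(1/79)*68 + 5394) = sqrt(34/79 + 5394) = sqrt(426160/79) = 4*sqrt(2104165)/79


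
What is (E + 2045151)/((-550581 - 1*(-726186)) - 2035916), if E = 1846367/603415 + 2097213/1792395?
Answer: -8674329644402957/7890330581754885 ≈ -1.0994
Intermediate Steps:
E = 17940818672/4241404035 (E = 1846367*(1/603415) + 2097213*(1/1792395) = 1846367/603415 + 699071/597465 = 17940818672/4241404035 ≈ 4.2299)
(E + 2045151)/((-550581 - 1*(-726186)) - 2035916) = (17940818672/4241404035 + 2045151)/((-550581 - 1*(-726186)) - 2035916) = 8674329644402957/(4241404035*((-550581 + 726186) - 2035916)) = 8674329644402957/(4241404035*(175605 - 2035916)) = (8674329644402957/4241404035)/(-1860311) = (8674329644402957/4241404035)*(-1/1860311) = -8674329644402957/7890330581754885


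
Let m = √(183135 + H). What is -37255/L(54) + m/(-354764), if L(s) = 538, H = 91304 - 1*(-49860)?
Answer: -37255/538 - √324299/354764 ≈ -69.249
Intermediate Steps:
H = 141164 (H = 91304 + 49860 = 141164)
m = √324299 (m = √(183135 + 141164) = √324299 ≈ 569.47)
-37255/L(54) + m/(-354764) = -37255/538 + √324299/(-354764) = -37255*1/538 + √324299*(-1/354764) = -37255/538 - √324299/354764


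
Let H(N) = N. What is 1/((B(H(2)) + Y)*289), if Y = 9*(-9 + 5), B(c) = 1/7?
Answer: -7/72539 ≈ -9.6500e-5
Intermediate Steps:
B(c) = 1/7
Y = -36 (Y = 9*(-4) = -36)
1/((B(H(2)) + Y)*289) = 1/((1/7 - 36)*289) = 1/(-251/7*289) = 1/(-72539/7) = -7/72539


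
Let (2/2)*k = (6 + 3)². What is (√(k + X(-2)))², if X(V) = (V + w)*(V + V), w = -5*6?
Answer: 209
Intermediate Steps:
k = 81 (k = (6 + 3)² = 9² = 81)
w = -30
X(V) = 2*V*(-30 + V) (X(V) = (V - 30)*(V + V) = (-30 + V)*(2*V) = 2*V*(-30 + V))
(√(k + X(-2)))² = (√(81 + 2*(-2)*(-30 - 2)))² = (√(81 + 2*(-2)*(-32)))² = (√(81 + 128))² = (√209)² = 209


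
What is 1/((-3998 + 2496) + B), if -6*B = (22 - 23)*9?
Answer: -2/3001 ≈ -0.00066644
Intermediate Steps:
B = 3/2 (B = -(22 - 23)*9/6 = -(-1)*9/6 = -⅙*(-9) = 3/2 ≈ 1.5000)
1/((-3998 + 2496) + B) = 1/((-3998 + 2496) + 3/2) = 1/(-1502 + 3/2) = 1/(-3001/2) = -2/3001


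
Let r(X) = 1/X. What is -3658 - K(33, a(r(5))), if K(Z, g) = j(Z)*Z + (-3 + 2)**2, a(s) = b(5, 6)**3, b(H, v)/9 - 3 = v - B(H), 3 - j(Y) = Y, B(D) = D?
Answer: -2669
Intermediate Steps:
r(X) = 1/X
j(Y) = 3 - Y
b(H, v) = 27 - 9*H + 9*v (b(H, v) = 27 + 9*(v - H) = 27 + (-9*H + 9*v) = 27 - 9*H + 9*v)
a(s) = 46656 (a(s) = (27 - 9*5 + 9*6)**3 = (27 - 45 + 54)**3 = 36**3 = 46656)
K(Z, g) = 1 + Z*(3 - Z) (K(Z, g) = (3 - Z)*Z + (-3 + 2)**2 = Z*(3 - Z) + (-1)**2 = Z*(3 - Z) + 1 = 1 + Z*(3 - Z))
-3658 - K(33, a(r(5))) = -3658 - (1 - 1*33*(-3 + 33)) = -3658 - (1 - 1*33*30) = -3658 - (1 - 990) = -3658 - 1*(-989) = -3658 + 989 = -2669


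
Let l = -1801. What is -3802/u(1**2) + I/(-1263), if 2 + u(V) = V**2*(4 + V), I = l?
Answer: -532947/421 ≈ -1265.9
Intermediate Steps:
I = -1801
u(V) = -2 + V**2*(4 + V)
-3802/u(1**2) + I/(-1263) = -3802/(-2 + (1**2)**3 + 4*(1**2)**2) - 1801/(-1263) = -3802/(-2 + 1**3 + 4*1**2) - 1801*(-1/1263) = -3802/(-2 + 1 + 4*1) + 1801/1263 = -3802/(-2 + 1 + 4) + 1801/1263 = -3802/3 + 1801/1263 = -532947/421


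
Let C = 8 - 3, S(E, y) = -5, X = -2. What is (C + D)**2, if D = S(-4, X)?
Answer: 0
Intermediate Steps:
D = -5
C = 5
(C + D)**2 = (5 - 5)**2 = 0**2 = 0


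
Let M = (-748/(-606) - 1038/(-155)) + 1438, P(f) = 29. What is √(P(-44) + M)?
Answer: √3253272078135/46965 ≈ 38.405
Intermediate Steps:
M = 67908154/46965 (M = (-748*(-1/606) - 1038*(-1/155)) + 1438 = (374/303 + 1038/155) + 1438 = 372484/46965 + 1438 = 67908154/46965 ≈ 1445.9)
√(P(-44) + M) = √(29 + 67908154/46965) = √(69270139/46965) = √3253272078135/46965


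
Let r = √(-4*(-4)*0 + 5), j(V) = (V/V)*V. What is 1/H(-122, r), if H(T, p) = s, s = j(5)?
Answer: ⅕ ≈ 0.20000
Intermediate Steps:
j(V) = V (j(V) = 1*V = V)
s = 5
r = √5 (r = √(16*0 + 5) = √(0 + 5) = √5 ≈ 2.2361)
H(T, p) = 5
1/H(-122, r) = 1/5 = ⅕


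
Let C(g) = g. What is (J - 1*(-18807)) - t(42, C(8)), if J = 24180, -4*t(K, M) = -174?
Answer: 85887/2 ≈ 42944.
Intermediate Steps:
t(K, M) = 87/2 (t(K, M) = -¼*(-174) = 87/2)
(J - 1*(-18807)) - t(42, C(8)) = (24180 - 1*(-18807)) - 1*87/2 = (24180 + 18807) - 87/2 = 42987 - 87/2 = 85887/2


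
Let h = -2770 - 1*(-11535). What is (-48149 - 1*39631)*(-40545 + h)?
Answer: 2789648400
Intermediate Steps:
h = 8765 (h = -2770 + 11535 = 8765)
(-48149 - 1*39631)*(-40545 + h) = (-48149 - 1*39631)*(-40545 + 8765) = (-48149 - 39631)*(-31780) = -87780*(-31780) = 2789648400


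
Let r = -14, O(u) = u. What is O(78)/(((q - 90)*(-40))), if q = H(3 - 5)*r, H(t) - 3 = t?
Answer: 3/160 ≈ 0.018750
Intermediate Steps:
H(t) = 3 + t
q = -14 (q = (3 + (3 - 5))*(-14) = (3 - 2)*(-14) = 1*(-14) = -14)
O(78)/(((q - 90)*(-40))) = 78/(((-14 - 90)*(-40))) = 78/((-104*(-40))) = 78/4160 = 78*(1/4160) = 3/160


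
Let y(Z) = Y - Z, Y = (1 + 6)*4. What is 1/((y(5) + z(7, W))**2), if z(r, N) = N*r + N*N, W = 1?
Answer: 1/961 ≈ 0.0010406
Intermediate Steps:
Y = 28 (Y = 7*4 = 28)
z(r, N) = N**2 + N*r (z(r, N) = N*r + N**2 = N**2 + N*r)
y(Z) = 28 - Z
1/((y(5) + z(7, W))**2) = 1/(((28 - 1*5) + 1*(1 + 7))**2) = 1/(((28 - 5) + 1*8)**2) = 1/((23 + 8)**2) = 1/(31**2) = 1/961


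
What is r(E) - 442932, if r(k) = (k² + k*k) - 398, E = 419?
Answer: -92208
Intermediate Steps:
r(k) = -398 + 2*k² (r(k) = (k² + k²) - 398 = 2*k² - 398 = -398 + 2*k²)
r(E) - 442932 = (-398 + 2*419²) - 442932 = (-398 + 2*175561) - 442932 = (-398 + 351122) - 442932 = 350724 - 442932 = -92208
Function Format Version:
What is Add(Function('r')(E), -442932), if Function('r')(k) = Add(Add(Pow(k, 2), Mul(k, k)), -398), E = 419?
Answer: -92208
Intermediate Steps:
Function('r')(k) = Add(-398, Mul(2, Pow(k, 2))) (Function('r')(k) = Add(Add(Pow(k, 2), Pow(k, 2)), -398) = Add(Mul(2, Pow(k, 2)), -398) = Add(-398, Mul(2, Pow(k, 2))))
Add(Function('r')(E), -442932) = Add(Add(-398, Mul(2, Pow(419, 2))), -442932) = Add(Add(-398, Mul(2, 175561)), -442932) = Add(Add(-398, 351122), -442932) = Add(350724, -442932) = -92208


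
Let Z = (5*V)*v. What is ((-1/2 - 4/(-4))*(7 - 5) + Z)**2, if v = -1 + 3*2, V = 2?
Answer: 2601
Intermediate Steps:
v = 5 (v = -1 + 6 = 5)
Z = 50 (Z = (5*2)*5 = 10*5 = 50)
((-1/2 - 4/(-4))*(7 - 5) + Z)**2 = ((-1/2 - 4/(-4))*(7 - 5) + 50)**2 = ((-1*1/2 - 4*(-1/4))*2 + 50)**2 = ((-1/2 + 1)*2 + 50)**2 = ((1/2)*2 + 50)**2 = (1 + 50)**2 = 51**2 = 2601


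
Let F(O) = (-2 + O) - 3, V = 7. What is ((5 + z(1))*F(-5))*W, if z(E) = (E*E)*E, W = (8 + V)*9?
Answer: -8100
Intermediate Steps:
F(O) = -5 + O
W = 135 (W = (8 + 7)*9 = 15*9 = 135)
z(E) = E³ (z(E) = E²*E = E³)
((5 + z(1))*F(-5))*W = ((5 + 1³)*(-5 - 5))*135 = ((5 + 1)*(-10))*135 = (6*(-10))*135 = -60*135 = -8100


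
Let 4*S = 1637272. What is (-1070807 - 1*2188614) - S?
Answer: -3668739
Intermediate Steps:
S = 409318 (S = (¼)*1637272 = 409318)
(-1070807 - 1*2188614) - S = (-1070807 - 1*2188614) - 1*409318 = (-1070807 - 2188614) - 409318 = -3259421 - 409318 = -3668739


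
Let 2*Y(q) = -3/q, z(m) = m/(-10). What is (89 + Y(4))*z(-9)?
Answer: 6381/80 ≈ 79.762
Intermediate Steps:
z(m) = -m/10 (z(m) = m*(-⅒) = -m/10)
Y(q) = -3/(2*q) (Y(q) = (-3/q)/2 = -3/(2*q))
(89 + Y(4))*z(-9) = (89 - 3/2/4)*(-⅒*(-9)) = (89 - 3/2*¼)*(9/10) = (89 - 3/8)*(9/10) = (709/8)*(9/10) = 6381/80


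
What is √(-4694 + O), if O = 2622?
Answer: 2*I*√518 ≈ 45.519*I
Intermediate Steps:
√(-4694 + O) = √(-4694 + 2622) = √(-2072) = 2*I*√518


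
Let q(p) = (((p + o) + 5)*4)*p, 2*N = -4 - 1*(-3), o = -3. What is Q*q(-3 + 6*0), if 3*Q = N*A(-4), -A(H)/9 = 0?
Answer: 0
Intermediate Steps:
A(H) = 0 (A(H) = -9*0 = 0)
N = -½ (N = (-4 - 1*(-3))/2 = (-4 + 3)/2 = (½)*(-1) = -½ ≈ -0.50000)
Q = 0 (Q = (-½*0)/3 = (⅓)*0 = 0)
q(p) = p*(8 + 4*p) (q(p) = (((p - 3) + 5)*4)*p = (((-3 + p) + 5)*4)*p = ((2 + p)*4)*p = (8 + 4*p)*p = p*(8 + 4*p))
Q*q(-3 + 6*0) = 0*(4*(-3 + 6*0)*(2 + (-3 + 6*0))) = 0*(4*(-3 + 0)*(2 + (-3 + 0))) = 0*(4*(-3)*(2 - 3)) = 0*(4*(-3)*(-1)) = 0*12 = 0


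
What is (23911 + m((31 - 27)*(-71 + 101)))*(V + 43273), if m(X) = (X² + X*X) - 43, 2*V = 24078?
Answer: 2913172416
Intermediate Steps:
V = 12039 (V = (½)*24078 = 12039)
m(X) = -43 + 2*X² (m(X) = (X² + X²) - 43 = 2*X² - 43 = -43 + 2*X²)
(23911 + m((31 - 27)*(-71 + 101)))*(V + 43273) = (23911 + (-43 + 2*((31 - 27)*(-71 + 101))²))*(12039 + 43273) = (23911 + (-43 + 2*(4*30)²))*55312 = (23911 + (-43 + 2*120²))*55312 = (23911 + (-43 + 2*14400))*55312 = (23911 + (-43 + 28800))*55312 = (23911 + 28757)*55312 = 52668*55312 = 2913172416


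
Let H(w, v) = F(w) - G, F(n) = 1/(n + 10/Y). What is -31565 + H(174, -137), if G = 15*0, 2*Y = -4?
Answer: -5334484/169 ≈ -31565.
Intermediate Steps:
Y = -2 (Y = (½)*(-4) = -2)
G = 0
F(n) = 1/(-5 + n) (F(n) = 1/(n + 10/(-2)) = 1/(n + 10*(-½)) = 1/(n - 5) = 1/(-5 + n))
H(w, v) = 1/(-5 + w) (H(w, v) = 1/(-5 + w) - 1*0 = 1/(-5 + w) + 0 = 1/(-5 + w))
-31565 + H(174, -137) = -31565 + 1/(-5 + 174) = -31565 + 1/169 = -5334484/169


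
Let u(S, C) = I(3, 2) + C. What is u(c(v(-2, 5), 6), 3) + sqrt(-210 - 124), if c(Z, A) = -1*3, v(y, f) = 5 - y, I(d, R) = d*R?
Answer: 9 + I*sqrt(334) ≈ 9.0 + 18.276*I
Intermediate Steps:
I(d, R) = R*d
c(Z, A) = -3
u(S, C) = 6 + C (u(S, C) = 2*3 + C = 6 + C)
u(c(v(-2, 5), 6), 3) + sqrt(-210 - 124) = (6 + 3) + sqrt(-210 - 124) = 9 + sqrt(-334) = 9 + I*sqrt(334)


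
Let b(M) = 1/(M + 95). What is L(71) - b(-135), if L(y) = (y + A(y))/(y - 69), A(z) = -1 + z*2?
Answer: 4241/40 ≈ 106.03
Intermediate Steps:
A(z) = -1 + 2*z
L(y) = (-1 + 3*y)/(-69 + y) (L(y) = (y + (-1 + 2*y))/(y - 69) = (-1 + 3*y)/(-69 + y))
b(M) = 1/(95 + M)
L(71) - b(-135) = (-1 + 3*71)/(-69 + 71) - 1/(95 - 135) = (-1 + 213)/2 - 1/(-40) = (1/2)*212 - 1*(-1/40) = 106 + 1/40 = 4241/40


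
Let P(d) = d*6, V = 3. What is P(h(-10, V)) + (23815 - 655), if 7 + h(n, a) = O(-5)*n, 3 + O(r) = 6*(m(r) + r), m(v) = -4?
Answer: 26538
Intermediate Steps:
O(r) = -27 + 6*r (O(r) = -3 + 6*(-4 + r) = -3 + (-24 + 6*r) = -27 + 6*r)
h(n, a) = -7 - 57*n (h(n, a) = -7 + (-27 + 6*(-5))*n = -7 + (-27 - 30)*n = -7 - 57*n)
P(d) = 6*d
P(h(-10, V)) + (23815 - 655) = 6*(-7 - 57*(-10)) + (23815 - 655) = 6*(-7 + 570) + 23160 = 6*563 + 23160 = 3378 + 23160 = 26538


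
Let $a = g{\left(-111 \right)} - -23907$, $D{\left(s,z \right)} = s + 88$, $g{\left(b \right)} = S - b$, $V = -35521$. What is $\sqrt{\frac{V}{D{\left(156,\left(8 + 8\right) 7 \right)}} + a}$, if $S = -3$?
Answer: $\frac{\sqrt{355272479}}{122} \approx 154.5$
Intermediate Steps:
$g{\left(b \right)} = -3 - b$
$D{\left(s,z \right)} = 88 + s$
$a = 24015$ ($a = \left(-3 - -111\right) - -23907 = \left(-3 + 111\right) + 23907 = 108 + 23907 = 24015$)
$\sqrt{\frac{V}{D{\left(156,\left(8 + 8\right) 7 \right)}} + a} = \sqrt{- \frac{35521}{88 + 156} + 24015} = \sqrt{- \frac{35521}{244} + 24015} = \sqrt{\frac{5824139}{244}} = \frac{\sqrt{355272479}}{122}$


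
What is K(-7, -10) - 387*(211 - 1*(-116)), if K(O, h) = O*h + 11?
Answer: -126468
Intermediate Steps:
K(O, h) = 11 + O*h
K(-7, -10) - 387*(211 - 1*(-116)) = (11 - 7*(-10)) - 387*(211 - 1*(-116)) = (11 + 70) - 387*(211 + 116) = 81 - 387*327 = 81 - 126549 = -126468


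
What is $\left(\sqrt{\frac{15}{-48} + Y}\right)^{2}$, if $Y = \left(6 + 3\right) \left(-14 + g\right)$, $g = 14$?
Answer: $- \frac{5}{16} \approx -0.3125$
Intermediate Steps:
$Y = 0$ ($Y = \left(6 + 3\right) \left(-14 + 14\right) = 9 \cdot 0 = 0$)
$\left(\sqrt{\frac{15}{-48} + Y}\right)^{2} = \left(\sqrt{\frac{15}{-48} + 0}\right)^{2} = \left(\sqrt{15 \left(- \frac{1}{48}\right) + 0}\right)^{2} = \left(\sqrt{- \frac{5}{16} + 0}\right)^{2} = \left(\sqrt{- \frac{5}{16}}\right)^{2} = \left(\frac{i \sqrt{5}}{4}\right)^{2} = - \frac{5}{16}$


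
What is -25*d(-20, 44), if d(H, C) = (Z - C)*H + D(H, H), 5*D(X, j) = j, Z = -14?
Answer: -28900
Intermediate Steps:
D(X, j) = j/5
d(H, C) = H/5 + H*(-14 - C) (d(H, C) = (-14 - C)*H + H/5 = H*(-14 - C) + H/5 = H/5 + H*(-14 - C))
-25*d(-20, 44) = -5*(-20)*(-69 - 5*44) = -5*(-20)*(-69 - 220) = -5*(-20)*(-289) = -25*1156 = -28900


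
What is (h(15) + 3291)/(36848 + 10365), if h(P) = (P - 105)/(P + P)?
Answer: 3288/47213 ≈ 0.069642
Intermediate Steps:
h(P) = (-105 + P)/(2*P) (h(P) = (-105 + P)/((2*P)) = (-105 + P)*(1/(2*P)) = (-105 + P)/(2*P))
(h(15) + 3291)/(36848 + 10365) = ((1/2)*(-105 + 15)/15 + 3291)/(36848 + 10365) = ((1/2)*(1/15)*(-90) + 3291)/47213 = (-3 + 3291)*(1/47213) = 3288*(1/47213) = 3288/47213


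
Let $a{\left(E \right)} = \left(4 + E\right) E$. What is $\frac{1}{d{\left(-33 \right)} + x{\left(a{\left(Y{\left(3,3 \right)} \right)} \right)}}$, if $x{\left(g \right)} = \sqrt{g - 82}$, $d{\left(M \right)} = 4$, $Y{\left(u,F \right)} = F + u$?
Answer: $\frac{2}{19} - \frac{i \sqrt{22}}{38} \approx 0.10526 - 0.12343 i$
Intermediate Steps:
$a{\left(E \right)} = E \left(4 + E\right)$
$x{\left(g \right)} = \sqrt{-82 + g}$
$\frac{1}{d{\left(-33 \right)} + x{\left(a{\left(Y{\left(3,3 \right)} \right)} \right)}} = \frac{1}{4 + \sqrt{-82 + \left(3 + 3\right) \left(4 + \left(3 + 3\right)\right)}} = \frac{1}{4 + \sqrt{-82 + 6 \left(4 + 6\right)}} = \frac{1}{4 + \sqrt{-82 + 6 \cdot 10}} = \frac{1}{4 + \sqrt{-82 + 60}} = \frac{1}{4 + \sqrt{-22}} = \frac{1}{4 + i \sqrt{22}}$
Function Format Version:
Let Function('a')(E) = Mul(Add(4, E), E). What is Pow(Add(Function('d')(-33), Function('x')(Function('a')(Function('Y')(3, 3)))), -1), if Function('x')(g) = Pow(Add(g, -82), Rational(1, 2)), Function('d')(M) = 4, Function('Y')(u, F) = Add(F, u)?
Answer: Add(Rational(2, 19), Mul(Rational(-1, 38), I, Pow(22, Rational(1, 2)))) ≈ Add(0.10526, Mul(-0.12343, I))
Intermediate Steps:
Function('a')(E) = Mul(E, Add(4, E))
Function('x')(g) = Pow(Add(-82, g), Rational(1, 2))
Pow(Add(Function('d')(-33), Function('x')(Function('a')(Function('Y')(3, 3)))), -1) = Pow(Add(4, Pow(Add(-82, Mul(Add(3, 3), Add(4, Add(3, 3)))), Rational(1, 2))), -1) = Pow(Add(4, Pow(Add(-82, Mul(6, Add(4, 6))), Rational(1, 2))), -1) = Pow(Add(4, Pow(Add(-82, Mul(6, 10)), Rational(1, 2))), -1) = Pow(Add(4, Pow(Add(-82, 60), Rational(1, 2))), -1) = Pow(Add(4, Pow(-22, Rational(1, 2))), -1) = Pow(Add(4, Mul(I, Pow(22, Rational(1, 2)))), -1)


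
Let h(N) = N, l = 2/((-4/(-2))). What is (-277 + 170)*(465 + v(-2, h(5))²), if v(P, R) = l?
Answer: -49862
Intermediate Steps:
l = 1 (l = 2/((-4*(-½))) = 2/2 = 2*(½) = 1)
v(P, R) = 1
(-277 + 170)*(465 + v(-2, h(5))²) = (-277 + 170)*(465 + 1²) = -107*(465 + 1) = -107*466 = -49862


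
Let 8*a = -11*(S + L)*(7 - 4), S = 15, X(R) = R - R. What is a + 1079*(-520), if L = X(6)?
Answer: -4489135/8 ≈ -5.6114e+5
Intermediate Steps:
X(R) = 0
L = 0
a = -495/8 (a = (-11*(15 + 0)*(7 - 4))/8 = (-165*3)/8 = (-11*45)/8 = (1/8)*(-495) = -495/8 ≈ -61.875)
a + 1079*(-520) = -495/8 + 1079*(-520) = -495/8 - 561080 = -4489135/8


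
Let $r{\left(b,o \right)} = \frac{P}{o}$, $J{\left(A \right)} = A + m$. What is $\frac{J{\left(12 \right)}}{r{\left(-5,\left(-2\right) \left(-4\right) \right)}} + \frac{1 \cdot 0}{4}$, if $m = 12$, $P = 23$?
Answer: $\frac{192}{23} \approx 8.3478$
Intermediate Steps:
$J{\left(A \right)} = 12 + A$ ($J{\left(A \right)} = A + 12 = 12 + A$)
$r{\left(b,o \right)} = \frac{23}{o}$
$\frac{J{\left(12 \right)}}{r{\left(-5,\left(-2\right) \left(-4\right) \right)}} + \frac{1 \cdot 0}{4} = \frac{12 + 12}{23 \frac{1}{\left(-2\right) \left(-4\right)}} + \frac{1 \cdot 0}{4} = \frac{24}{23 \cdot \frac{1}{8}} + 0 \cdot \frac{1}{4} = \frac{24}{23 \cdot \frac{1}{8}} + 0 = \frac{24}{\frac{23}{8}} + 0 = 24 \cdot \frac{8}{23} + 0 = \frac{192}{23} + 0 = \frac{192}{23}$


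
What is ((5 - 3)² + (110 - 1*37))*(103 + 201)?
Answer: 23408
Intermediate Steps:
((5 - 3)² + (110 - 1*37))*(103 + 201) = (2² + (110 - 37))*304 = (4 + 73)*304 = 77*304 = 23408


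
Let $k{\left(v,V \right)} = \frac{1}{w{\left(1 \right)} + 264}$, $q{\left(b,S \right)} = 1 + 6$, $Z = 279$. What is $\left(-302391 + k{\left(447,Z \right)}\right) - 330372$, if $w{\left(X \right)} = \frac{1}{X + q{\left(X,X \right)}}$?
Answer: $- \frac{1337028211}{2113} \approx -6.3276 \cdot 10^{5}$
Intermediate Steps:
$q{\left(b,S \right)} = 7$
$w{\left(X \right)} = \frac{1}{7 + X}$ ($w{\left(X \right)} = \frac{1}{X + 7} = \frac{1}{7 + X}$)
$k{\left(v,V \right)} = \frac{8}{2113}$ ($k{\left(v,V \right)} = \frac{1}{\frac{1}{7 + 1} + 264} = \frac{1}{\frac{1}{8} + 264} = \frac{1}{\frac{2113}{8}} = \frac{8}{2113}$)
$\left(-302391 + k{\left(447,Z \right)}\right) - 330372 = \left(-302391 + \frac{8}{2113}\right) - 330372 = - \frac{638952175}{2113} - 330372 = - \frac{1337028211}{2113}$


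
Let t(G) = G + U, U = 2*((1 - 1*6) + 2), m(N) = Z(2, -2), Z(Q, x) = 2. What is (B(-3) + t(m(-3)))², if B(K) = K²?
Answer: 25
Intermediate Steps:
m(N) = 2
U = -6 (U = 2*((1 - 6) + 2) = 2*(-5 + 2) = 2*(-3) = -6)
t(G) = -6 + G (t(G) = G - 6 = -6 + G)
(B(-3) + t(m(-3)))² = ((-3)² + (-6 + 2))² = (9 - 4)² = 5² = 25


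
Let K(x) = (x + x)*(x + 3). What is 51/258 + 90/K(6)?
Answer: 133/129 ≈ 1.0310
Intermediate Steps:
K(x) = 2*x*(3 + x) (K(x) = (2*x)*(3 + x) = 2*x*(3 + x))
51/258 + 90/K(6) = 51/258 + 90/((2*6*(3 + 6))) = 51*(1/258) + 90/((2*6*9)) = 17/86 + 90/108 = 17/86 + 90*(1/108) = 17/86 + 5/6 = 133/129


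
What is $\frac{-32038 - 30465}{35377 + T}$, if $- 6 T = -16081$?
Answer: $- \frac{375018}{228343} \approx -1.6423$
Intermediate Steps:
$T = \frac{16081}{6}$ ($T = \left(- \frac{1}{6}\right) \left(-16081\right) = \frac{16081}{6} \approx 2680.2$)
$\frac{-32038 - 30465}{35377 + T} = \frac{-32038 - 30465}{35377 + \frac{16081}{6}} = - \frac{62503}{\frac{228343}{6}} = \left(-62503\right) \frac{6}{228343} = - \frac{375018}{228343}$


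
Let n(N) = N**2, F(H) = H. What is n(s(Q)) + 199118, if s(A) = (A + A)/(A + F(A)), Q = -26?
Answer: 199119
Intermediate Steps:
s(A) = 1 (s(A) = (A + A)/(A + A) = (2*A)/((2*A)) = (2*A)*(1/(2*A)) = 1)
n(s(Q)) + 199118 = 1**2 + 199118 = 1 + 199118 = 199119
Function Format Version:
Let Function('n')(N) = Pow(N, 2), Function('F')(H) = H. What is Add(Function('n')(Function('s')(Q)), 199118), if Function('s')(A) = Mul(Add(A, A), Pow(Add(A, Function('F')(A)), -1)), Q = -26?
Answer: 199119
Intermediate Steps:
Function('s')(A) = 1 (Function('s')(A) = Mul(Add(A, A), Pow(Add(A, A), -1)) = Mul(Mul(2, A), Pow(Mul(2, A), -1)) = Mul(Mul(2, A), Mul(Rational(1, 2), Pow(A, -1))) = 1)
Add(Function('n')(Function('s')(Q)), 199118) = Add(Pow(1, 2), 199118) = Add(1, 199118) = 199119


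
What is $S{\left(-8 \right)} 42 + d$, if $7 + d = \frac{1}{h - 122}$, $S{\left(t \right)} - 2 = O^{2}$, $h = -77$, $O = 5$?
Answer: $\frac{224272}{199} \approx 1127.0$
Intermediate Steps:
$S{\left(t \right)} = 27$ ($S{\left(t \right)} = 2 + 5^{2} = 2 + 25 = 27$)
$d = - \frac{1394}{199}$ ($d = -7 + \frac{1}{-77 - 122} = -7 + \frac{1}{-199} = -7 - \frac{1}{199} = - \frac{1394}{199} \approx -7.005$)
$S{\left(-8 \right)} 42 + d = 27 \cdot 42 - \frac{1394}{199} = 1134 - \frac{1394}{199} = \frac{224272}{199}$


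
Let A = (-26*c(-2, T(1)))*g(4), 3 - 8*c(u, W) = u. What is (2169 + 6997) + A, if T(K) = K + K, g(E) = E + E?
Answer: 9036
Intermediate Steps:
g(E) = 2*E
T(K) = 2*K
c(u, W) = 3/8 - u/8
A = -130 (A = (-26*(3/8 - 1/8*(-2)))*(2*4) = -26*(3/8 + 1/4)*8 = -26*5/8*8 = -65/4*8 = -130)
(2169 + 6997) + A = (2169 + 6997) - 130 = 9166 - 130 = 9036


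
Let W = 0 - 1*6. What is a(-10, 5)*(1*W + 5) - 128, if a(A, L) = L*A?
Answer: -78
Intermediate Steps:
a(A, L) = A*L
W = -6 (W = 0 - 6 = -6)
a(-10, 5)*(1*W + 5) - 128 = (-10*5)*(1*(-6) + 5) - 128 = -50*(-6 + 5) - 128 = -50*(-1) - 128 = 50 - 128 = -78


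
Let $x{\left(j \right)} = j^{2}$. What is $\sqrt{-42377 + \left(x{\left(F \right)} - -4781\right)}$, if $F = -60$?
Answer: $2 i \sqrt{8499} \approx 184.38 i$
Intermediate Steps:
$\sqrt{-42377 + \left(x{\left(F \right)} - -4781\right)} = \sqrt{-42377 + \left(\left(-60\right)^{2} - -4781\right)} = \sqrt{-42377 + \left(3600 + 4781\right)} = \sqrt{-42377 + 8381} = \sqrt{-33996} = 2 i \sqrt{8499}$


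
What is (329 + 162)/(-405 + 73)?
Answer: -491/332 ≈ -1.4789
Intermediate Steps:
(329 + 162)/(-405 + 73) = 491/(-332) = 491*(-1/332) = -491/332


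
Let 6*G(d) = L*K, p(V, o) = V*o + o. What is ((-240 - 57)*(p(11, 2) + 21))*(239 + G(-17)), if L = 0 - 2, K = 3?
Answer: -3180870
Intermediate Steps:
p(V, o) = o + V*o
L = -2
G(d) = -1 (G(d) = (-2*3)/6 = (1/6)*(-6) = -1)
((-240 - 57)*(p(11, 2) + 21))*(239 + G(-17)) = ((-240 - 57)*(2*(1 + 11) + 21))*(239 - 1) = -297*(2*12 + 21)*238 = -297*(24 + 21)*238 = -297*45*238 = -13365*238 = -3180870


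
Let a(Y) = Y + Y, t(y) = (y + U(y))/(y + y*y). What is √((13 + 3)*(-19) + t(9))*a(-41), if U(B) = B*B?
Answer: -82*I*√303 ≈ -1427.4*I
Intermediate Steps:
U(B) = B²
t(y) = 1 (t(y) = (y + y²)/(y + y*y) = (y + y²)/(y + y²) = 1)
a(Y) = 2*Y
√((13 + 3)*(-19) + t(9))*a(-41) = √((13 + 3)*(-19) + 1)*(2*(-41)) = √(16*(-19) + 1)*(-82) = √(-304 + 1)*(-82) = √(-303)*(-82) = (I*√303)*(-82) = -82*I*√303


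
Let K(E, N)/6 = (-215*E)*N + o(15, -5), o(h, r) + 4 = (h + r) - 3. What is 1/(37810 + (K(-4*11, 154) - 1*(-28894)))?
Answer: 1/8807762 ≈ 1.1354e-7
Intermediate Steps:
o(h, r) = -7 + h + r (o(h, r) = -4 + ((h + r) - 3) = -4 + (-3 + h + r) = -7 + h + r)
K(E, N) = 18 - 1290*E*N (K(E, N) = 6*((-215*E)*N + (-7 + 15 - 5)) = 6*(-215*E*N + 3) = 6*(3 - 215*E*N) = 18 - 1290*E*N)
1/(37810 + (K(-4*11, 154) - 1*(-28894))) = 1/(37810 + ((18 - 1290*(-4*11)*154) - 1*(-28894))) = 1/(37810 + ((18 - 1290*(-44)*154) + 28894)) = 1/(37810 + ((18 + 8741040) + 28894)) = 1/(37810 + (8741058 + 28894)) = 1/(37810 + 8769952) = 1/8807762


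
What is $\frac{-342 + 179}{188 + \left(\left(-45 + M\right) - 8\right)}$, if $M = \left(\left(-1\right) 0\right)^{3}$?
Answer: $- \frac{163}{135} \approx -1.2074$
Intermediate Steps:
$M = 0$ ($M = 0^{3} = 0$)
$\frac{-342 + 179}{188 + \left(\left(-45 + M\right) - 8\right)} = \frac{-342 + 179}{188 + \left(\left(-45 + 0\right) - 8\right)} = - \frac{163}{188 - 53} = - \frac{163}{135}$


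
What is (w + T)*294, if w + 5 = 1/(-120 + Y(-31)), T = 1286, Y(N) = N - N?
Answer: 7532231/20 ≈ 3.7661e+5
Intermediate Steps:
Y(N) = 0
w = -601/120 (w = -5 + 1/(-120 + 0) = -5 + 1/(-120) = -5 - 1/120 = -601/120 ≈ -5.0083)
(w + T)*294 = (-601/120 + 1286)*294 = (153719/120)*294 = 7532231/20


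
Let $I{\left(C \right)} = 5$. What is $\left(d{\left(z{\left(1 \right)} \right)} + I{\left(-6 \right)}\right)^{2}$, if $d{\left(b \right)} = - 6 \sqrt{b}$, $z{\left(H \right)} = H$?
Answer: $1$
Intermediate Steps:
$\left(d{\left(z{\left(1 \right)} \right)} + I{\left(-6 \right)}\right)^{2} = \left(- 6 \sqrt{1} + 5\right)^{2} = \left(\left(-6\right) 1 + 5\right)^{2} = \left(-6 + 5\right)^{2} = \left(-1\right)^{2} = 1$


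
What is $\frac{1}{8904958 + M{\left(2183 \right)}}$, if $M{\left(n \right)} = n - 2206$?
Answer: $\frac{1}{8904935} \approx 1.123 \cdot 10^{-7}$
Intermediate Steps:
$M{\left(n \right)} = -2206 + n$
$\frac{1}{8904958 + M{\left(2183 \right)}} = \frac{1}{8904958 + \left(-2206 + 2183\right)} = \frac{1}{8904958 - 23} = \frac{1}{8904935}$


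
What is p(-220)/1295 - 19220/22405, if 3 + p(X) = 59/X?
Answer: -1098377439/1276636900 ≈ -0.86037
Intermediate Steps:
p(X) = -3 + 59/X
p(-220)/1295 - 19220/22405 = (-3 + 59/(-220))/1295 - 19220/22405 = (-3 + 59*(-1/220))*(1/1295) - 19220*1/22405 = (-3 - 59/220)*(1/1295) - 3844/4481 = -719/220*1/1295 - 3844/4481 = -719/284900 - 3844/4481 = -1098377439/1276636900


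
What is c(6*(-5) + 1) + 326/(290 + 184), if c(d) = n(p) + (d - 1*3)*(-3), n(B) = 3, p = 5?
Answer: 23626/237 ≈ 99.688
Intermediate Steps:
c(d) = 12 - 3*d (c(d) = 3 + (d - 1*3)*(-3) = 3 + (d - 3)*(-3) = 3 + (-3 + d)*(-3) = 3 + (9 - 3*d) = 12 - 3*d)
c(6*(-5) + 1) + 326/(290 + 184) = (12 - 3*(6*(-5) + 1)) + 326/(290 + 184) = (12 - 3*(-30 + 1)) + 326/474 = (12 - 3*(-29)) + 326*(1/474) = (12 + 87) + 163/237 = 99 + 163/237 = 23626/237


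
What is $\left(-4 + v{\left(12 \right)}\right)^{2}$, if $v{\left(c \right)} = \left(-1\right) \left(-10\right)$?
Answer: $36$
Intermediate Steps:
$v{\left(c \right)} = 10$
$\left(-4 + v{\left(12 \right)}\right)^{2} = \left(-4 + 10\right)^{2} = 6^{2} = 36$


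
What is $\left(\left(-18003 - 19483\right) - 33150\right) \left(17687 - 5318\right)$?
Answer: $-873696684$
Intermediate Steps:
$\left(\left(-18003 - 19483\right) - 33150\right) \left(17687 - 5318\right) = \left(-37486 - 33150\right) 12369 = \left(-70636\right) 12369 = -873696684$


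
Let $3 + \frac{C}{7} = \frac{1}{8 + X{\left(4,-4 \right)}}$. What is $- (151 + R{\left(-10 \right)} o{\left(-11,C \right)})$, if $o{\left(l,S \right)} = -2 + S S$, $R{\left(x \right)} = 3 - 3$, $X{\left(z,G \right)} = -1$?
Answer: $-151$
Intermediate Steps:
$R{\left(x \right)} = 0$ ($R{\left(x \right)} = 3 - 3 = 0$)
$C = -20$ ($C = -21 + \frac{7}{8 - 1} = -21 + \frac{7}{7} = -21 + 7 \cdot \frac{1}{7} = -21 + 1 = -20$)
$o{\left(l,S \right)} = -2 + S^{2}$
$- (151 + R{\left(-10 \right)} o{\left(-11,C \right)}) = - (151 + 0 \left(-2 + \left(-20\right)^{2}\right)) = - (151 + 0 \left(-2 + 400\right)) = - (151 + 0 \cdot 398) = - (151 + 0) = \left(-1\right) 151 = -151$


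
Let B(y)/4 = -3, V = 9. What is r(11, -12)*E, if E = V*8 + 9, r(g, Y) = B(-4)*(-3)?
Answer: 2916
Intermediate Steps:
B(y) = -12 (B(y) = 4*(-3) = -12)
r(g, Y) = 36 (r(g, Y) = -12*(-3) = 36)
E = 81 (E = 9*8 + 9 = 72 + 9 = 81)
r(11, -12)*E = 36*81 = 2916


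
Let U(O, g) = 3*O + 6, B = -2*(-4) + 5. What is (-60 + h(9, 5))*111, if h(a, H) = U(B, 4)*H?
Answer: 18315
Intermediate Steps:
B = 13 (B = 8 + 5 = 13)
U(O, g) = 6 + 3*O
h(a, H) = 45*H (h(a, H) = (6 + 3*13)*H = (6 + 39)*H = 45*H)
(-60 + h(9, 5))*111 = (-60 + 45*5)*111 = (-60 + 225)*111 = 165*111 = 18315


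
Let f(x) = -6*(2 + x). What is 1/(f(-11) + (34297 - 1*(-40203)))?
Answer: 1/74554 ≈ 1.3413e-5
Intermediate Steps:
f(x) = -12 - 6*x
1/(f(-11) + (34297 - 1*(-40203))) = 1/((-12 - 6*(-11)) + (34297 - 1*(-40203))) = 1/((-12 + 66) + (34297 + 40203)) = 1/(54 + 74500) = 1/74554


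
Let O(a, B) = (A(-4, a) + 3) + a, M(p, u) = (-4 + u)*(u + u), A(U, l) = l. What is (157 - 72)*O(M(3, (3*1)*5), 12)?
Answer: 56355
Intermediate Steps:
M(p, u) = 2*u*(-4 + u) (M(p, u) = (-4 + u)*(2*u) = 2*u*(-4 + u))
O(a, B) = 3 + 2*a (O(a, B) = (a + 3) + a = (3 + a) + a = 3 + 2*a)
(157 - 72)*O(M(3, (3*1)*5), 12) = (157 - 72)*(3 + 2*(2*((3*1)*5)*(-4 + (3*1)*5))) = 85*(3 + 2*(2*(3*5)*(-4 + 3*5))) = 85*(3 + 2*(2*15*(-4 + 15))) = 85*(3 + 2*(2*15*11)) = 85*(3 + 2*330) = 85*(3 + 660) = 85*663 = 56355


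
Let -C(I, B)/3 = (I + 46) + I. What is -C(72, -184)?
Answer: 570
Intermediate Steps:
C(I, B) = -138 - 6*I (C(I, B) = -3*((I + 46) + I) = -3*((46 + I) + I) = -3*(46 + 2*I) = -138 - 6*I)
-C(72, -184) = -(-138 - 6*72) = -(-138 - 432) = -1*(-570) = 570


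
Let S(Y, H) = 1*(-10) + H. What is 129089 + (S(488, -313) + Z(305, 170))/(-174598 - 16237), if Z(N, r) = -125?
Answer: 24634699763/190835 ≈ 1.2909e+5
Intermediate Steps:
S(Y, H) = -10 + H
129089 + (S(488, -313) + Z(305, 170))/(-174598 - 16237) = 129089 + ((-10 - 313) - 125)/(-174598 - 16237) = 129089 + (-323 - 125)/(-190835) = 129089 - 448*(-1/190835) = 129089 + 448/190835 = 24634699763/190835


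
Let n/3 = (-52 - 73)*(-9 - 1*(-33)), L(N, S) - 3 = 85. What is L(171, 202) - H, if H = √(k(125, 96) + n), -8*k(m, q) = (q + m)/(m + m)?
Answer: 88 - I*√90001105/100 ≈ 88.0 - 94.869*I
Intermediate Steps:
L(N, S) = 88 (L(N, S) = 3 + 85 = 88)
k(m, q) = -(m + q)/(16*m) (k(m, q) = -(q + m)/(8*(m + m)) = -(m + q)/(8*(2*m)) = -(m + q)*1/(2*m)/8 = -(m + q)/(16*m))
n = -9000 (n = 3*((-52 - 73)*(-9 - 1*(-33))) = 3*(-125*(-9 + 33)) = 3*(-125*24) = 3*(-3000) = -9000)
H = I*√90001105/100 (H = √((1/16)*(-1*125 - 1*96)/125 - 9000) = √((1/16)*(1/125)*(-125 - 96) - 9000) = √((1/16)*(1/125)*(-221) - 9000) = √(-221/2000 - 9000) = √(-18000221/2000) = I*√90001105/100 ≈ 94.869*I)
L(171, 202) - H = 88 - I*√90001105/100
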